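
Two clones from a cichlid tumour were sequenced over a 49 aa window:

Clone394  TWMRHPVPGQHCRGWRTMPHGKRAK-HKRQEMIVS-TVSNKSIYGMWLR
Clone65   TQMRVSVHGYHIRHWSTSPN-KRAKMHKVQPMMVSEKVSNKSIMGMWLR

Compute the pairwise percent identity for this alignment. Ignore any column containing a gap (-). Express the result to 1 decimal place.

67.4%

Excluding the 3 gap columns leaves 46 comparable sites.
The sequences differ at positions 2 (W/Q), 5 (H/V), 6 (P/S), 8 (P/H), 10 (Q/Y), 12 (C/I), 14 (G/H), 16 (R/S), 18 (M/S), 20 (H/N), 29 (R/V), 31 (E/P), 33 (I/M), 37 (T/K), 44 (Y/M).
31 of the 46 comparable sites match, so the percent identity is 31/46 × 100 = 67.4%.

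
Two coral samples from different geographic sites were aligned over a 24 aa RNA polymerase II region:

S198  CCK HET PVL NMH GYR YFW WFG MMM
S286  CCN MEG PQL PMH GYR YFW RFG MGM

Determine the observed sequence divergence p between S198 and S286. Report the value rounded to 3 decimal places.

Mismatches occur at site 3 (K/N), site 4 (H/M), site 6 (T/G), site 8 (V/Q), site 10 (N/P), site 19 (W/R), site 23 (M/G).
There are 7 differences over 24 sites, so p = 7/24 = 0.292.

0.292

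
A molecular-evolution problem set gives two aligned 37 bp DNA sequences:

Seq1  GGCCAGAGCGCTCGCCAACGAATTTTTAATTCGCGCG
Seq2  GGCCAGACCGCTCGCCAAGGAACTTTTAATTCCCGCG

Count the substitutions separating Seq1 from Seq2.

4

Mismatches occur at site 8 (G↔C), site 19 (C↔G), site 23 (T↔C), site 33 (G↔C).
That gives 4 mismatches out of 37 aligned sites, so the Hamming distance is 4.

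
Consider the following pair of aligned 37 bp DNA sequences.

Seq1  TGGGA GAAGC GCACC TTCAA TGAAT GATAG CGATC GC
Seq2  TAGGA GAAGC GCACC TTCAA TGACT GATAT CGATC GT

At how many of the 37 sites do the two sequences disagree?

Mismatches occur at site 2 (G→A), site 24 (A→C), site 30 (G→T), site 37 (C→T).
That gives 4 mismatches out of 37 aligned sites, so the Hamming distance is 4.

4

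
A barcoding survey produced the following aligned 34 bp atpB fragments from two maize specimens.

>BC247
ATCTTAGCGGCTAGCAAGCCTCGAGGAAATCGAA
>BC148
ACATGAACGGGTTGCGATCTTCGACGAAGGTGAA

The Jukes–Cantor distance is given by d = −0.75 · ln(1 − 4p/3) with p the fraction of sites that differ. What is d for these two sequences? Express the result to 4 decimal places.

Mismatches occur at site 2 (T↔C), site 3 (C↔A), site 5 (T↔G), site 7 (G↔A), site 11 (C↔G), site 13 (A↔T), site 16 (A↔G), site 18 (G↔T), site 20 (C↔T), site 25 (G↔C), site 29 (A↔G), site 30 (T↔G), site 31 (C↔T).
p = 13/34 = 0.382353.
d = −0.75 · ln(1 − (4/3)·0.382353) = −0.75 · ln(0.490196) = −0.75 · (-0.712950) = 0.5347.

0.5347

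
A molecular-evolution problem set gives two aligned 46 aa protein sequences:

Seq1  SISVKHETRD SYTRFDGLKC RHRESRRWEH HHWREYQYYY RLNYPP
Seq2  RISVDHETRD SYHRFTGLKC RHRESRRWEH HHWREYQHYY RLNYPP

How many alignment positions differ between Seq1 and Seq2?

5

Mismatches occur at site 1 (S→R), site 5 (K→D), site 13 (T→H), site 16 (D→T), site 38 (Y→H).
That gives 5 mismatches out of 46 aligned sites, so the Hamming distance is 5.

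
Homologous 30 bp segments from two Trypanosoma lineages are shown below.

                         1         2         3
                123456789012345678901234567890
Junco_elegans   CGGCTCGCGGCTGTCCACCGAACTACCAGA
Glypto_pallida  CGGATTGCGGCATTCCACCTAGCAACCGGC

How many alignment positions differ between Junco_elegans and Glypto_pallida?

The sequences differ at positions 4 (C/A), 6 (C/T), 12 (T/A), 13 (G/T), 20 (G/T), 22 (A/G), 24 (T/A), 28 (A/G), 30 (A/C).
That gives 9 mismatches out of 30 aligned sites, so the Hamming distance is 9.

9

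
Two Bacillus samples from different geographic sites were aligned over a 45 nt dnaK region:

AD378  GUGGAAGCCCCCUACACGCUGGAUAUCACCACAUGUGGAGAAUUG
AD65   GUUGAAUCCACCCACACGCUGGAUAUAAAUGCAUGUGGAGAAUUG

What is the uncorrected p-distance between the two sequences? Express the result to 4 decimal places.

0.1778

Differing sites — 3:G/U; 7:G/U; 10:C/A; 13:U/C; 27:C/A; 29:C/A; 30:C/U; 31:A/G.
There are 8 differences over 45 sites, so p = 8/45 = 0.1778.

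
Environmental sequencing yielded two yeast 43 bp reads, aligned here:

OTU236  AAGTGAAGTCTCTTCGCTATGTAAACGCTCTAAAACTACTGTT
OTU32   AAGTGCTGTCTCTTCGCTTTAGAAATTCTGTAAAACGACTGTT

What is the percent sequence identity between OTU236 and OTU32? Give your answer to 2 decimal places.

Mismatches occur at site 6 (A/C), site 7 (A/T), site 19 (A/T), site 21 (G/A), site 22 (T/G), site 26 (C/T), site 27 (G/T), site 30 (C/G), site 37 (T/G).
34 of the 43 sites match, so the percent identity is 34/43 × 100 = 79.07%.

79.07%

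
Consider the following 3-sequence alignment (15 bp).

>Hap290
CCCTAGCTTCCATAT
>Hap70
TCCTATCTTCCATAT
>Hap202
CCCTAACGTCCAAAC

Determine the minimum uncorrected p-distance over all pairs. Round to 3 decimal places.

Pairwise Hamming distances:
  Hap290 vs Hap70: 2
  Hap290 vs Hap202: 4
  Hap70 vs Hap202: 5
The smallest is 2 mismatches, between Hap290 and Hap70; p = 2/15 = 0.133.

0.133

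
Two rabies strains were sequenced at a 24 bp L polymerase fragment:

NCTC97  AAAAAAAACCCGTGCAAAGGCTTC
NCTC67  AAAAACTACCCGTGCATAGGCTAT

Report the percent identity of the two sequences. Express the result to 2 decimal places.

The sequences differ at positions 6 (A/C), 7 (A/T), 17 (A/T), 23 (T/A), 24 (C/T).
19 of the 24 sites match, so the percent identity is 19/24 × 100 = 79.17%.

79.17%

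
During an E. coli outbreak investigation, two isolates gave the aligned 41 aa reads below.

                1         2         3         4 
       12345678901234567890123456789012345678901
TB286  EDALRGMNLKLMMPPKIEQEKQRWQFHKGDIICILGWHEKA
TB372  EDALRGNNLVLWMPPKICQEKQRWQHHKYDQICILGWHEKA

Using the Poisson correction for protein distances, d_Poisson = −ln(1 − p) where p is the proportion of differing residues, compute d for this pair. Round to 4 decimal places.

0.1872

The sequences differ at positions 7 (M/N), 10 (K/V), 12 (M/W), 18 (E/C), 26 (F/H), 29 (G/Y), 31 (I/Q).
p = 7/41 = 0.170732.
d = −ln(1 − 0.170732) = −ln(0.829268) = 0.1872.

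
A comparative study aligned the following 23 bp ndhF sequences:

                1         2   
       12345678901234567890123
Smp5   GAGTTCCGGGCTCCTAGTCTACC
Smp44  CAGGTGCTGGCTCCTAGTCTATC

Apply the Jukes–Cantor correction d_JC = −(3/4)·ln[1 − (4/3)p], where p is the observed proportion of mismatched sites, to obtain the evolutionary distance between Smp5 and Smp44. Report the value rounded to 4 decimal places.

Differing sites — 1:G/C; 4:T/G; 6:C/G; 8:G/T; 22:C/T.
p = 5/23 = 0.217391.
d = −0.75 · ln(1 − (4/3)·0.217391) = −0.75 · ln(0.710145) = −0.75 · (-0.342286) = 0.2567.

0.2567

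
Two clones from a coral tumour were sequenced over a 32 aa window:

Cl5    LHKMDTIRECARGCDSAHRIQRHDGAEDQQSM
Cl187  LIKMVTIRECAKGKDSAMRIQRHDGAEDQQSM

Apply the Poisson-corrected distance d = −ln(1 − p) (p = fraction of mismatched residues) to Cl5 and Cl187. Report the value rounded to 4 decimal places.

0.1699

The sequences differ at positions 2 (H/I), 5 (D/V), 12 (R/K), 14 (C/K), 18 (H/M).
p = 5/32 = 0.156250.
d = −ln(1 − 0.156250) = −ln(0.843750) = 0.1699.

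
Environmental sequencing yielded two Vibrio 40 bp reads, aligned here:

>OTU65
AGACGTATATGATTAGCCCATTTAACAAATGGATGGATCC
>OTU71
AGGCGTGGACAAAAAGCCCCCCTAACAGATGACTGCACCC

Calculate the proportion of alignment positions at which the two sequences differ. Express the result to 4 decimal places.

0.3750

The sequences differ at positions 3 (A/G), 7 (A/G), 8 (T/G), 10 (T/C), 11 (G/A), 13 (T/A), 14 (T/A), 20 (A/C), 21 (T/C), 22 (T/C), 28 (A/G), 32 (G/A), 33 (A/C), 36 (G/C), 38 (T/C).
There are 15 differences over 40 sites, so p = 15/40 = 0.3750.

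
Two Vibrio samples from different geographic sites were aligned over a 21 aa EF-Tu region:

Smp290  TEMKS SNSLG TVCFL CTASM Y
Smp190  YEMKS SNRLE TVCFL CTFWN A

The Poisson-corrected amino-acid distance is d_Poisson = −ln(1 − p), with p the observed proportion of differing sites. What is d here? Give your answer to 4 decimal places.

0.4055

The sequences differ at positions 1 (T/Y), 8 (S/R), 10 (G/E), 18 (A/F), 19 (S/W), 20 (M/N), 21 (Y/A).
p = 7/21 = 0.333333.
d = −ln(1 − 0.333333) = −ln(0.666667) = 0.4055.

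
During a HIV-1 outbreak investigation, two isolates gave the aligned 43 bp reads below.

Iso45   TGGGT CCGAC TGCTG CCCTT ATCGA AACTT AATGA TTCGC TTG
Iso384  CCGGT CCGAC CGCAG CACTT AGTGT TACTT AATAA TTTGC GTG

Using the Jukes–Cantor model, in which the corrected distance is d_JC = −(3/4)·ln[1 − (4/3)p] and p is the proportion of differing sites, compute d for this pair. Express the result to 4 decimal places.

Differing sites — 1:T/C; 2:G/C; 11:T/C; 14:T/A; 17:C/A; 22:T/G; 23:C/T; 25:A/T; 26:A/T; 34:G/A; 38:C/T; 41:T/G.
p = 12/43 = 0.279070.
d = −0.75 · ln(1 − (4/3)·0.279070) = −0.75 · ln(0.627907) = −0.75 · (-0.465363) = 0.3490.

0.3490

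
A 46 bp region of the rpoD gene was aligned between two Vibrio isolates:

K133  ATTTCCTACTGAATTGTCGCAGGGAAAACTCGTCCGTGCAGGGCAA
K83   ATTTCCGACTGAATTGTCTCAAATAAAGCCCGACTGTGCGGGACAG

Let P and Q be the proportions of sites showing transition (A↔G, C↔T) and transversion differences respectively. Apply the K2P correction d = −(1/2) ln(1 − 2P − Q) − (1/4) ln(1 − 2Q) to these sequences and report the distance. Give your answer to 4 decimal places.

The sequences differ at positions 7 (T/G, transversion), 19 (G/T, transversion), 22 (G/A, transition), 23 (G/A, transition), 24 (G/T, transversion), 28 (A/G, transition), 30 (T/C, transition), 33 (T/A, transversion), 35 (C/T, transition), 40 (A/G, transition), 43 (G/A, transition), 46 (A/G, transition).
Of the 12 differences, 8 transitions and 4 transversions over 46 sites: P = 8/46 = 0.173913, Q = 4/46 = 0.086957.
d = −0.5·ln(0.565217) − 0.25·ln(0.826086) = −0.5·(-0.570546) − 0.25·(-0.191056) = 0.3330.

0.3330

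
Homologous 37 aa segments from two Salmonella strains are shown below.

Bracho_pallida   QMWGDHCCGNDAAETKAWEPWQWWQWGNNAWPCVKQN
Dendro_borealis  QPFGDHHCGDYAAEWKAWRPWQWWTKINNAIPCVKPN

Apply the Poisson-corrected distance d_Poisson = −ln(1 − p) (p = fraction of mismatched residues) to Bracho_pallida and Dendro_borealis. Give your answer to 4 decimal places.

Mismatches occur at site 2 (M↔P), site 3 (W↔F), site 7 (C↔H), site 10 (N↔D), site 11 (D↔Y), site 15 (T↔W), site 19 (E↔R), site 25 (Q↔T), site 26 (W↔K), site 27 (G↔I), site 31 (W↔I), site 36 (Q↔P).
p = 12/37 = 0.324324.
d = −ln(1 − 0.324324) = −ln(0.675676) = 0.3920.

0.3920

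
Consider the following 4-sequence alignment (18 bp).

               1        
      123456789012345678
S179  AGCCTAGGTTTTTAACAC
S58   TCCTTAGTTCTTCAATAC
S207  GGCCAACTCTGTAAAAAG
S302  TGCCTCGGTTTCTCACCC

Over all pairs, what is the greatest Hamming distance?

Pairwise Hamming distances:
  S179 vs S58: 7
  S179 vs S207: 9
  S179 vs S302: 5
  S58 vs S207: 11
  S58 vs S302: 10
  S207 vs S302: 13
The largest is 13, between S207 and S302.

13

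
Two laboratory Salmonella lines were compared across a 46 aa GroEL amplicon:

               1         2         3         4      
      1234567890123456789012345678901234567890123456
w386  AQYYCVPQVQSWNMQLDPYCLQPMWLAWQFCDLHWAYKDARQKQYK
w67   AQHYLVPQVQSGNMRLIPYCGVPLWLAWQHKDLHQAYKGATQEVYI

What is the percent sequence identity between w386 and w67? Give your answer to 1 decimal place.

65.2%

Differing sites — 3:Y/H; 5:C/L; 12:W/G; 15:Q/R; 17:D/I; 21:L/G; 22:Q/V; 24:M/L; 30:F/H; 31:C/K; 35:W/Q; 39:D/G; 41:R/T; 43:K/E; 44:Q/V; 46:K/I.
30 of the 46 sites match, so the percent identity is 30/46 × 100 = 65.2%.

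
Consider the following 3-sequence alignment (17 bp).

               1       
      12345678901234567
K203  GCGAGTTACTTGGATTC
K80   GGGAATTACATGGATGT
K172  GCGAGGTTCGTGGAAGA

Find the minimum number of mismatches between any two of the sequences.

5

Pairwise Hamming distances:
  K203 vs K80: 5
  K203 vs K172: 6
  K80 vs K172: 7
The smallest is 5, between K203 and K80.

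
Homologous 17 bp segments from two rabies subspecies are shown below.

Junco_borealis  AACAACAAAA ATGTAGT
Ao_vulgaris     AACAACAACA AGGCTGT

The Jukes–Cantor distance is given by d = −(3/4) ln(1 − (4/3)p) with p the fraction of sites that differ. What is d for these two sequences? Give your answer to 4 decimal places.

0.2824

Mismatches occur at site 9 (A/C), site 12 (T/G), site 14 (T/C), site 15 (A/T).
p = 4/17 = 0.235294.
d = −0.75 · ln(1 − (4/3)·0.235294) = −0.75 · ln(0.686275) = −0.75 · (-0.376477) = 0.2824.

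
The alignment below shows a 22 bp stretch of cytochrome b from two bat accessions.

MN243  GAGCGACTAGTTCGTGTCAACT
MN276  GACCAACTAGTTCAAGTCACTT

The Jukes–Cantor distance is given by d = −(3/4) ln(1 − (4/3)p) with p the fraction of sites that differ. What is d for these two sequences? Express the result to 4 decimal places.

The sequences differ at positions 3 (G/C), 5 (G/A), 14 (G/A), 15 (T/A), 20 (A/C), 21 (C/T).
p = 6/22 = 0.272727.
d = −0.75 · ln(1 − (4/3)·0.272727) = −0.75 · ln(0.636364) = −0.75 · (-0.451985) = 0.3390.

0.3390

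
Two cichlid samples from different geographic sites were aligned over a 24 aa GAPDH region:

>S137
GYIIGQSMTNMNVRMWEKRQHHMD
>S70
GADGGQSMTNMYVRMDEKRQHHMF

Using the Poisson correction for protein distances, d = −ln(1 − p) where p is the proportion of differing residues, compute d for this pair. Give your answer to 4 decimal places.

Differing sites — 2:Y/A; 3:I/D; 4:I/G; 12:N/Y; 16:W/D; 24:D/F.
p = 6/24 = 0.250000.
d = −ln(1 − 0.250000) = −ln(0.750000) = 0.2877.

0.2877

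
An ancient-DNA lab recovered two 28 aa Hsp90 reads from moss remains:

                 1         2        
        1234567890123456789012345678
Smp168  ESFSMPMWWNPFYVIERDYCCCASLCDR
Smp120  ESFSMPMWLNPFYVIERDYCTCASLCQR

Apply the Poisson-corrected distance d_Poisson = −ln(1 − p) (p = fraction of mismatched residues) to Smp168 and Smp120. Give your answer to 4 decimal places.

The sequences differ at positions 9 (W/L), 21 (C/T), 27 (D/Q).
p = 3/28 = 0.107143.
d = −ln(1 − 0.107143) = −ln(0.892857) = 0.1133.

0.1133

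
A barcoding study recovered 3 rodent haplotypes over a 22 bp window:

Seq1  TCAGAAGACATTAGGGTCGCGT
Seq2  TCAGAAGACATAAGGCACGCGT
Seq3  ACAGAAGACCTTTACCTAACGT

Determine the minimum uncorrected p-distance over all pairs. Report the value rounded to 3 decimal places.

Pairwise Hamming distances:
  Seq1 vs Seq2: 3
  Seq1 vs Seq3: 8
  Seq2 vs Seq3: 9
The smallest is 3 mismatches, between Seq1 and Seq2; p = 3/22 = 0.136.

0.136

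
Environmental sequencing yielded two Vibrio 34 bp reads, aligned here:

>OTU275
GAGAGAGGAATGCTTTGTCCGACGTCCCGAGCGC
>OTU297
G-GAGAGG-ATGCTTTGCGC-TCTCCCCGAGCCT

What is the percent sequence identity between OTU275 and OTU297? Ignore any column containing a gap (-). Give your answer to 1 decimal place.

77.4%

Excluding the 3 gap columns leaves 31 comparable sites.
Differing sites — 18:T/C; 19:C/G; 22:A/T; 24:G/T; 25:T/C; 33:G/C; 34:C/T.
24 of the 31 comparable sites match, so the percent identity is 24/31 × 100 = 77.4%.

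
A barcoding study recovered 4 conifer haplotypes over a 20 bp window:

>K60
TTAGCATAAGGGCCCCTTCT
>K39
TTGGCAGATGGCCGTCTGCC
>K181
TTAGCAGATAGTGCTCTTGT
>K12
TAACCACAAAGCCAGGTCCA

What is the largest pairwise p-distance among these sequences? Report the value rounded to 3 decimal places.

Pairwise Hamming distances:
  K60 vs K39: 8
  K60 vs K181: 7
  K60 vs K12: 10
  K39 vs K181: 8
  K39 vs K12: 11
  K181 vs K12: 12
The largest is 12 mismatches, between K181 and K12; p = 12/20 = 0.600.

0.600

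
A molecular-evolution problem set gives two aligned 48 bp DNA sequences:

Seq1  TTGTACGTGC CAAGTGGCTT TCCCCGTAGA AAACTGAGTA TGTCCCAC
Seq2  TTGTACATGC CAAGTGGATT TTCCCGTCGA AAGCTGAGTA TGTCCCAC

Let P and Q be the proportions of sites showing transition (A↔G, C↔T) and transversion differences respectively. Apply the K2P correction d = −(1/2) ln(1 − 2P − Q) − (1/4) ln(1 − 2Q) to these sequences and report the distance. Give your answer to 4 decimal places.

Mismatches occur at site 7 (G/A, transition), site 18 (C/A, transversion), site 22 (C/T, transition), site 28 (A/C, transversion), site 33 (A/G, transition).
Of the 5 differences, 3 transitions and 2 transversions over 48 sites: P = 3/48 = 0.062500, Q = 2/48 = 0.041667.
d = −0.5·ln(0.833333) − 0.25·ln(0.916666) = −0.5·(-0.182322) − 0.25·(-0.087012) = 0.1129.

0.1129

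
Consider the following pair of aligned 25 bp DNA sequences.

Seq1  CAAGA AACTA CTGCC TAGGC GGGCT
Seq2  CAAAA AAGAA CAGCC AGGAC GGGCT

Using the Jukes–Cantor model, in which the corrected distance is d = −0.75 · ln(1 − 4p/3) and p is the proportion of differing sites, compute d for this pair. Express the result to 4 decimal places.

Mismatches occur at site 4 (G→A), site 8 (C→G), site 9 (T→A), site 12 (T→A), site 16 (T→A), site 17 (A→G), site 19 (G→A).
p = 7/25 = 0.280000.
d = −0.75 · ln(1 − (4/3)·0.280000) = −0.75 · ln(0.626667) = −0.75 · (-0.467340) = 0.3505.

0.3505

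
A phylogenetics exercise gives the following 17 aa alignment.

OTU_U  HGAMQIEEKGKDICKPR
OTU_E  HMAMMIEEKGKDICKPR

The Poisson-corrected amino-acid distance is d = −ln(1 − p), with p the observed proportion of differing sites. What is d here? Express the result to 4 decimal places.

Differing sites — 2:G/M; 5:Q/M.
p = 2/17 = 0.117647.
d = −ln(1 − 0.117647) = −ln(0.882353) = 0.1252.

0.1252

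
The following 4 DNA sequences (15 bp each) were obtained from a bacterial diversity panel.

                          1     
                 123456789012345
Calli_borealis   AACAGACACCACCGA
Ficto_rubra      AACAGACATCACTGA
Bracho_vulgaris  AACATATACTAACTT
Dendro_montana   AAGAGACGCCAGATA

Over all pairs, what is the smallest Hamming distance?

Pairwise Hamming distances:
  Calli_borealis vs Ficto_rubra: 2
  Calli_borealis vs Bracho_vulgaris: 6
  Calli_borealis vs Dendro_montana: 5
  Ficto_rubra vs Bracho_vulgaris: 8
  Ficto_rubra vs Dendro_montana: 6
  Bracho_vulgaris vs Dendro_montana: 8
The smallest is 2, between Calli_borealis and Ficto_rubra.

2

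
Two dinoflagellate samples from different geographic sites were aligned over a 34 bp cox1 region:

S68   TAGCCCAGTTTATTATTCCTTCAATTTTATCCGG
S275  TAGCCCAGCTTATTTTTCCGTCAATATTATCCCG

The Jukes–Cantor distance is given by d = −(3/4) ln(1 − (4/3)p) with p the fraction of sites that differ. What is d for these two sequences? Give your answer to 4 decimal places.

0.1637

Differing sites — 9:T/C; 15:A/T; 20:T/G; 26:T/A; 33:G/C.
p = 5/34 = 0.147059.
d = −0.75 · ln(1 − (4/3)·0.147059) = −0.75 · ln(0.803921) = −0.75 · (-0.218254) = 0.1637.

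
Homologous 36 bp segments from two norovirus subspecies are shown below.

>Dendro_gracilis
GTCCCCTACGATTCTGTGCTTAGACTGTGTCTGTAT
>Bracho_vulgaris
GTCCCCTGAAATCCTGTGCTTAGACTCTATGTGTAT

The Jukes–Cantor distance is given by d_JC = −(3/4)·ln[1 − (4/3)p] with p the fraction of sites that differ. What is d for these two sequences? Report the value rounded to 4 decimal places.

Mismatches occur at site 8 (A→G), site 9 (C→A), site 10 (G→A), site 13 (T→C), site 27 (G→C), site 29 (G→A), site 31 (C→G).
p = 7/36 = 0.194444.
d = −0.75 · ln(1 − (4/3)·0.194444) = −0.75 · ln(0.740741) = −0.75 · (-0.300104) = 0.2251.

0.2251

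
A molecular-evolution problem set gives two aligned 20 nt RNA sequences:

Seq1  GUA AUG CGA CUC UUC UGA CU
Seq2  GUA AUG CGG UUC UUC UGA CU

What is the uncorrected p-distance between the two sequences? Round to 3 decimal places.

0.100

The sequences differ at positions 9 (A/G), 10 (C/U).
There are 2 differences over 20 sites, so p = 2/20 = 0.100.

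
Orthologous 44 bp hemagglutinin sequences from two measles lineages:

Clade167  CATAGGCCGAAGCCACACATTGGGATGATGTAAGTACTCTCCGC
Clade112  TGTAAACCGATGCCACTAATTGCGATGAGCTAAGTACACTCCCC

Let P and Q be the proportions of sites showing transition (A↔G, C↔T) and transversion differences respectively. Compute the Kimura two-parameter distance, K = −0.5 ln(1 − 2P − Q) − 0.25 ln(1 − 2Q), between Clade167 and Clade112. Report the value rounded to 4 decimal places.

0.3390

Mismatches occur at site 1 (C/T, transition), site 2 (A/G, transition), site 5 (G/A, transition), site 6 (G/A, transition), site 11 (A/T, transversion), site 17 (A/T, transversion), site 18 (C/A, transversion), site 23 (G/C, transversion), site 29 (T/G, transversion), site 30 (G/C, transversion), site 38 (T/A, transversion), site 43 (G/C, transversion).
Of the 12 differences, 4 transitions and 8 transversions over 44 sites: P = 4/44 = 0.090909, Q = 8/44 = 0.181818.
d = −0.5·ln(0.636364) − 0.25·ln(0.636364) = −0.5·(-0.451985) − 0.25·(-0.451985) = 0.3390.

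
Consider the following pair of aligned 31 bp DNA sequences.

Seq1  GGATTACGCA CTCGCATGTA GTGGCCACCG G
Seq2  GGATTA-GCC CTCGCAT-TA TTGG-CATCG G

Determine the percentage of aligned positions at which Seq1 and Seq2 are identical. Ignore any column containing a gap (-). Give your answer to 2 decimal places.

Excluding the 3 gap columns leaves 28 comparable sites.
Mismatches occur at site 10 (A↔C), site 21 (G↔T), site 28 (C↔T).
25 of the 28 comparable sites match, so the percent identity is 25/28 × 100 = 89.29%.

89.29%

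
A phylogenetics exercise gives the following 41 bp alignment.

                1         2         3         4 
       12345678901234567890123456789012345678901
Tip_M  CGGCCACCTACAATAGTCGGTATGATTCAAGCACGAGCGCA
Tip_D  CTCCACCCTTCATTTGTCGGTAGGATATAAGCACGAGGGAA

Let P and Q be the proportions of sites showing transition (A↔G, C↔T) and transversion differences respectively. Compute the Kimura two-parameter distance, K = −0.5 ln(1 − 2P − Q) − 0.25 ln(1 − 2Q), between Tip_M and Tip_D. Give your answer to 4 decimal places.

0.3830

Differing sites — 2:G/T (Tv); 3:G/C (Tv); 5:C/A (Tv); 6:A/C (Tv); 10:A/T (Tv); 13:A/T (Tv); 15:A/T (Tv); 23:T/G (Tv); 27:T/A (Tv); 28:C/T (Ti); 38:C/G (Tv); 40:C/A (Tv).
Of the 12 differences, 1 transition and 11 transversions over 41 sites: P = 1/41 = 0.024390, Q = 11/41 = 0.268293.
d = −0.5·ln(0.682927) − 0.25·ln(0.463414) = −0.5·(-0.381367) − 0.25·(-0.769134) = 0.3830.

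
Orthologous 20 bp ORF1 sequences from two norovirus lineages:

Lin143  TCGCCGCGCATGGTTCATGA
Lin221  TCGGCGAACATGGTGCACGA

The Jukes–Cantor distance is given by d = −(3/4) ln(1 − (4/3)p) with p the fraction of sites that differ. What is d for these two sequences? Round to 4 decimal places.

0.3041

The sequences differ at positions 4 (C/G), 7 (C/A), 8 (G/A), 15 (T/G), 18 (T/C).
p = 5/20 = 0.250000.
d = −0.75 · ln(1 − (4/3)·0.250000) = −0.75 · ln(0.666667) = −0.75 · (-0.405465) = 0.3041.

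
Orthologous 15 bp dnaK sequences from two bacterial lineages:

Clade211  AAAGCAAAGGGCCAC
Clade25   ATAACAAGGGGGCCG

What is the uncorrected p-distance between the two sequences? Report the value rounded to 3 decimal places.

Mismatches occur at site 2 (A↔T), site 4 (G↔A), site 8 (A↔G), site 12 (C↔G), site 14 (A↔C), site 15 (C↔G).
There are 6 differences over 15 sites, so p = 6/15 = 0.400.

0.400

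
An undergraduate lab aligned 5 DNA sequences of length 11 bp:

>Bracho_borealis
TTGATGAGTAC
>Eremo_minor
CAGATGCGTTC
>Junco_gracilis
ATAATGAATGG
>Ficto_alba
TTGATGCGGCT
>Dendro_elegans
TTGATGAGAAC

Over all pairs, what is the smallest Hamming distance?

1

Pairwise Hamming distances:
  Bracho_borealis vs Eremo_minor: 4
  Bracho_borealis vs Junco_gracilis: 5
  Bracho_borealis vs Ficto_alba: 4
  Bracho_borealis vs Dendro_elegans: 1
  Eremo_minor vs Junco_gracilis: 7
  Eremo_minor vs Ficto_alba: 5
  Eremo_minor vs Dendro_elegans: 5
  Junco_gracilis vs Ficto_alba: 7
  Junco_gracilis vs Dendro_elegans: 6
  Ficto_alba vs Dendro_elegans: 4
The smallest is 1, between Bracho_borealis and Dendro_elegans.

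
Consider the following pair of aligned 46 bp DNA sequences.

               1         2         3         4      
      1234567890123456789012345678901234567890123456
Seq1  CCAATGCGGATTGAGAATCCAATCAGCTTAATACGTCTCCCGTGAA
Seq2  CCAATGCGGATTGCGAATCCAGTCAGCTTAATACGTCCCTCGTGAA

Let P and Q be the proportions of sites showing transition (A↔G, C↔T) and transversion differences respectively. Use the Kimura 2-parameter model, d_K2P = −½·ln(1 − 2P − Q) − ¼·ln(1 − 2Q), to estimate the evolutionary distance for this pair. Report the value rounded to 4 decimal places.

0.0937

Mismatches occur at site 14 (A/C, transversion), site 22 (A/G, transition), site 38 (T/C, transition), site 40 (C/T, transition).
Of the 4 differences, 3 transitions and 1 transversion over 46 sites: P = 3/46 = 0.065217, Q = 1/46 = 0.021739.
d = −0.5·ln(0.847827) − 0.25·ln(0.956522) = −0.5·(-0.165079) − 0.25·(-0.044451) = 0.0937.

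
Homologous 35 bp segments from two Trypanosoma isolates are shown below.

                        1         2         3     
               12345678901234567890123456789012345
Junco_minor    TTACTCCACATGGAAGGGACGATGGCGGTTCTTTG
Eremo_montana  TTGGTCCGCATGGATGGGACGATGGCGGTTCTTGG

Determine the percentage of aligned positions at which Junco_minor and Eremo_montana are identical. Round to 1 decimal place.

The sequences differ at positions 3 (A/G), 4 (C/G), 8 (A/G), 15 (A/T), 34 (T/G).
30 of the 35 sites match, so the percent identity is 30/35 × 100 = 85.7%.

85.7%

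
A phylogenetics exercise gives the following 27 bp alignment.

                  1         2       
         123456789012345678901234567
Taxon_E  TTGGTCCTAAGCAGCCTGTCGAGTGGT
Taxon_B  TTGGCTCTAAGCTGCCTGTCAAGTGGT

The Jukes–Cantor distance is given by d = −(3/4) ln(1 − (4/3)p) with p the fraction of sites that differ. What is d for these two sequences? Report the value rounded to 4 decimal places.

Differing sites — 5:T/C; 6:C/T; 13:A/T; 21:G/A.
p = 4/27 = 0.148148.
d = −0.75 · ln(1 − (4/3)·0.148148) = −0.75 · ln(0.802469) = −0.75 · (-0.220062) = 0.1650.

0.1650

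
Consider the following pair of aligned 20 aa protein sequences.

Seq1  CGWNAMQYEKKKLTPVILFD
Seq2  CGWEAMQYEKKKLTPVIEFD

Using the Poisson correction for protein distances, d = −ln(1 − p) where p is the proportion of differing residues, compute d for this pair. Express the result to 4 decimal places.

Mismatches occur at site 4 (N↔E), site 18 (L↔E).
p = 2/20 = 0.100000.
d = −ln(1 − 0.100000) = −ln(0.900000) = 0.1054.

0.1054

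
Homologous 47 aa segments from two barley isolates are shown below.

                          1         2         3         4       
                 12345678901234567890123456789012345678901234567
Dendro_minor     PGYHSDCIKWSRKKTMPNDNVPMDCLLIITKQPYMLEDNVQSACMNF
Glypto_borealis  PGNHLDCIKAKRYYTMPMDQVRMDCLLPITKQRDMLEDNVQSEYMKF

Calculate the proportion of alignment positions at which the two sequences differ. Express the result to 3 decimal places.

The sequences differ at positions 3 (Y/N), 5 (S/L), 10 (W/A), 11 (S/K), 13 (K/Y), 14 (K/Y), 18 (N/M), 20 (N/Q), 22 (P/R), 28 (I/P), 33 (P/R), 34 (Y/D), 43 (A/E), 44 (C/Y), 46 (N/K).
There are 15 differences over 47 sites, so p = 15/47 = 0.319.

0.319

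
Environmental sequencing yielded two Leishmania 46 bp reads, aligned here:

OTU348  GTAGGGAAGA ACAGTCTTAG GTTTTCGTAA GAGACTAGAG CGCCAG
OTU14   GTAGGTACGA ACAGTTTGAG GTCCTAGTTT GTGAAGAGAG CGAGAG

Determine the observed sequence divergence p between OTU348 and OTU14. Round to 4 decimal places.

0.3043

The sequences differ at positions 6 (G/T), 8 (A/C), 16 (C/T), 18 (T/G), 23 (T/C), 24 (T/C), 26 (C/A), 29 (A/T), 30 (A/T), 32 (A/T), 35 (C/A), 36 (T/G), 43 (C/A), 44 (C/G).
There are 14 differences over 46 sites, so p = 14/46 = 0.3043.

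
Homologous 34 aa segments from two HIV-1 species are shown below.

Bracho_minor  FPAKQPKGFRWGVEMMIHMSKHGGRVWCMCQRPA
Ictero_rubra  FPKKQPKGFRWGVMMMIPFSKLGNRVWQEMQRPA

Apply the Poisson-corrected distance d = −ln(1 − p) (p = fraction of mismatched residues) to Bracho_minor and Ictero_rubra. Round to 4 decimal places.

Differing sites — 3:A/K; 14:E/M; 18:H/P; 19:M/F; 22:H/L; 24:G/N; 28:C/Q; 29:M/E; 30:C/M.
p = 9/34 = 0.264706.
d = −ln(1 − 0.264706) = −ln(0.735294) = 0.3075.

0.3075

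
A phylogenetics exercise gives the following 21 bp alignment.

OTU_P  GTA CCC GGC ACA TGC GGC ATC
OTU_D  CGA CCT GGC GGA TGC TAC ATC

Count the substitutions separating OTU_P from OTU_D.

Differing sites — 1:G/C; 2:T/G; 6:C/T; 10:A/G; 11:C/G; 16:G/T; 17:G/A.
That gives 7 mismatches out of 21 aligned sites, so the Hamming distance is 7.

7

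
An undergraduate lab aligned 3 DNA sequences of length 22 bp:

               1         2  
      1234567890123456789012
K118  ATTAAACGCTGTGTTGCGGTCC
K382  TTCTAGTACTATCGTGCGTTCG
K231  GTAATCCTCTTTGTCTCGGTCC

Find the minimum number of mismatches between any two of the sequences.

Pairwise Hamming distances:
  K118 vs K382: 11
  K118 vs K231: 8
  K382 vs K231: 14
The smallest is 8, between K118 and K231.

8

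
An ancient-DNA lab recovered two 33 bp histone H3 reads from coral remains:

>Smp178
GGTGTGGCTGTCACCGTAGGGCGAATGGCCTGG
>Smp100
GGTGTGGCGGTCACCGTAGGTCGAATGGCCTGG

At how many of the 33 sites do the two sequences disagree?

Differing sites — 9:T/G; 21:G/T.
That gives 2 mismatches out of 33 aligned sites, so the Hamming distance is 2.

2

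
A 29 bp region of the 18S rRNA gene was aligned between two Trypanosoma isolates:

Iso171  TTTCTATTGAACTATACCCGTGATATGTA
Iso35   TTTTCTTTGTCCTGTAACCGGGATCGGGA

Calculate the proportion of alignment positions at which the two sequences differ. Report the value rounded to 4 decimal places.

The sequences differ at positions 4 (C/T), 5 (T/C), 6 (A/T), 10 (A/T), 11 (A/C), 14 (A/G), 17 (C/A), 21 (T/G), 25 (A/C), 26 (T/G), 28 (T/G).
There are 11 differences over 29 sites, so p = 11/29 = 0.3793.

0.3793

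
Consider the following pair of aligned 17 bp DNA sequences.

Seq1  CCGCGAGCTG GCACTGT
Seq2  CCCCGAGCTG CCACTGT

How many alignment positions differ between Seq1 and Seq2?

2

Mismatches occur at site 3 (G/C), site 11 (G/C).
That gives 2 mismatches out of 17 aligned sites, so the Hamming distance is 2.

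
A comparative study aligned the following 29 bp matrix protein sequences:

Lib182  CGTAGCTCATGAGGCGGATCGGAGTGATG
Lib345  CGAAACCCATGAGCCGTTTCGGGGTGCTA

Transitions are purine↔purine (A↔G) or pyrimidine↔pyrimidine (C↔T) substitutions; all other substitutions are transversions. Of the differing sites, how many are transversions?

Mismatches occur at site 3 (T→A, transversion), site 5 (G→A, transition), site 7 (T→C, transition), site 14 (G→C, transversion), site 17 (G→T, transversion), site 18 (A→T, transversion), site 23 (A→G, transition), site 27 (A→C, transversion), site 29 (G→A, transition).
Of the 9 differences, 4 transitions and 5 transversions, so the answer is 5.

5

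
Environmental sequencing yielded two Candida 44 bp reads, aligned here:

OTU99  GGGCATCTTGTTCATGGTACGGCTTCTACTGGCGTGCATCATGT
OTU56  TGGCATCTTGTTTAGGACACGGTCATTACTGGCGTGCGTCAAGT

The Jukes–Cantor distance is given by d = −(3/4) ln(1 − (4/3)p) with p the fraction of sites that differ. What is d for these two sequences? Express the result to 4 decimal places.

0.3041

Differing sites — 1:G/T; 13:C/T; 15:T/G; 17:G/A; 18:T/C; 23:C/T; 24:T/C; 25:T/A; 26:C/T; 38:A/G; 42:T/A.
p = 11/44 = 0.250000.
d = −0.75 · ln(1 − (4/3)·0.250000) = −0.75 · ln(0.666667) = −0.75 · (-0.405465) = 0.3041.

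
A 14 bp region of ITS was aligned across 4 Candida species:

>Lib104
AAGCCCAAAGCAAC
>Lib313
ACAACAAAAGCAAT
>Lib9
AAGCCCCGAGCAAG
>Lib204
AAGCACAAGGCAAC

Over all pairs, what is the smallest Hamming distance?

Pairwise Hamming distances:
  Lib104 vs Lib313: 5
  Lib104 vs Lib9: 3
  Lib104 vs Lib204: 2
  Lib313 vs Lib9: 7
  Lib313 vs Lib204: 7
  Lib9 vs Lib204: 5
The smallest is 2, between Lib104 and Lib204.

2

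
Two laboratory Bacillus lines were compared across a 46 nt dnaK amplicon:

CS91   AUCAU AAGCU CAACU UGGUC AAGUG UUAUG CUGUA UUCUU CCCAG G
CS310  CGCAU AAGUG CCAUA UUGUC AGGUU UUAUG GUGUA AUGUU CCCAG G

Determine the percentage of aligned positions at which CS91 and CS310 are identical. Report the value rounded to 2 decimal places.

Differing sites — 1:A/C; 2:U/G; 9:C/U; 10:U/G; 12:A/C; 14:C/U; 15:U/A; 17:G/U; 22:A/G; 25:G/U; 31:C/G; 36:U/A; 38:C/G.
33 of the 46 sites match, so the percent identity is 33/46 × 100 = 71.74%.

71.74%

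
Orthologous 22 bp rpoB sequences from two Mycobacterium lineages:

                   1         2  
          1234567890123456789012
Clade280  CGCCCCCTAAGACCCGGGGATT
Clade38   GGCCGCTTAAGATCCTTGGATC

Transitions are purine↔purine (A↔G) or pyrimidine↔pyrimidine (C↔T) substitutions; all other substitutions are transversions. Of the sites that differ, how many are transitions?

3

Mismatches occur at site 1 (C/G, transversion), site 5 (C/G, transversion), site 7 (C/T, transition), site 13 (C/T, transition), site 16 (G/T, transversion), site 17 (G/T, transversion), site 22 (T/C, transition).
Of the 7 differences, 3 transitions and 4 transversions, so the answer is 3.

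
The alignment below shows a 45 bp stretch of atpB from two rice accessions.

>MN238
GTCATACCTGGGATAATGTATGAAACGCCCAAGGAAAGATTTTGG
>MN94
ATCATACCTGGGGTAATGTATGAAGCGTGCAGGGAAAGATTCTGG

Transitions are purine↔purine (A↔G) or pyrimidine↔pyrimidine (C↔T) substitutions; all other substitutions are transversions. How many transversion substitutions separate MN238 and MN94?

1

Mismatches occur at site 1 (G/A, transition), site 13 (A/G, transition), site 25 (A/G, transition), site 28 (C/T, transition), site 29 (C/G, transversion), site 32 (A/G, transition), site 42 (T/C, transition).
Of the 7 differences, 6 transitions and 1 transversion, so the answer is 1.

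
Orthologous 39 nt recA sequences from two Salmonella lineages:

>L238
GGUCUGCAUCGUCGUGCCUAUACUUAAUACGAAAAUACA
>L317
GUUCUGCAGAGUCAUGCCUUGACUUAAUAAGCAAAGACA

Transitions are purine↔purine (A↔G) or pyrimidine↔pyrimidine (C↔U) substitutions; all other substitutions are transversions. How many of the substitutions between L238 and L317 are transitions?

Differing sites — 2:G/U (Tv); 9:U/G (Tv); 10:C/A (Tv); 14:G/A (Ti); 20:A/U (Tv); 21:U/G (Tv); 30:C/A (Tv); 32:A/C (Tv); 36:U/G (Tv).
Of the 9 differences, 1 transition and 8 transversions, so the answer is 1.

1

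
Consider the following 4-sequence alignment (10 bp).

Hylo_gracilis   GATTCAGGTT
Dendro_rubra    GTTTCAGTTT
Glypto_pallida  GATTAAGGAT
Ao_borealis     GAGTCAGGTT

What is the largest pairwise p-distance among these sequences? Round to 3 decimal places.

0.400

Pairwise Hamming distances:
  Hylo_gracilis vs Dendro_rubra: 2
  Hylo_gracilis vs Glypto_pallida: 2
  Hylo_gracilis vs Ao_borealis: 1
  Dendro_rubra vs Glypto_pallida: 4
  Dendro_rubra vs Ao_borealis: 3
  Glypto_pallida vs Ao_borealis: 3
The largest is 4 mismatches, between Dendro_rubra and Glypto_pallida; p = 4/10 = 0.400.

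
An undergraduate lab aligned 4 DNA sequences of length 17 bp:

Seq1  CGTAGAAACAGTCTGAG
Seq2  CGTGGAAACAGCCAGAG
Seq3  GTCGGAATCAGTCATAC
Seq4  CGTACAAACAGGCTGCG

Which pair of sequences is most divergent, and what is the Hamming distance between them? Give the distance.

Pairwise Hamming distances:
  Seq1 vs Seq2: 3
  Seq1 vs Seq3: 8
  Seq1 vs Seq4: 3
  Seq2 vs Seq3: 7
  Seq2 vs Seq4: 5
  Seq3 vs Seq4: 11
The largest is 11, between Seq3 and Seq4.

11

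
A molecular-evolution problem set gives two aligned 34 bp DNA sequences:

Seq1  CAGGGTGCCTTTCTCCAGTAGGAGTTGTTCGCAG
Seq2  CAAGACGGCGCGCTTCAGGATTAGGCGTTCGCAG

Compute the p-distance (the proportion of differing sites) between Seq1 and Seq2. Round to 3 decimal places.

Mismatches occur at site 3 (G/A), site 5 (G/A), site 6 (T/C), site 8 (C/G), site 10 (T/G), site 11 (T/C), site 12 (T/G), site 15 (C/T), site 19 (T/G), site 21 (G/T), site 22 (G/T), site 25 (T/G), site 26 (T/C).
There are 13 differences over 34 sites, so p = 13/34 = 0.382.

0.382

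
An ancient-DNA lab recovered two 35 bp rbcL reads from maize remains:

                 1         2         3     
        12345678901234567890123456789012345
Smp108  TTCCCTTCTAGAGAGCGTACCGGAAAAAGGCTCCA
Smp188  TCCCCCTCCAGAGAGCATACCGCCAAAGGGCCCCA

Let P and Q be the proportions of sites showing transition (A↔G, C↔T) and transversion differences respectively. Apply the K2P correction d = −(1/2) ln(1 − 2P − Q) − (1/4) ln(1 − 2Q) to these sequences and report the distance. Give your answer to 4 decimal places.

0.2858

The sequences differ at positions 2 (T/C, transition), 6 (T/C, transition), 9 (T/C, transition), 17 (G/A, transition), 23 (G/C, transversion), 24 (A/C, transversion), 28 (A/G, transition), 32 (T/C, transition).
Of the 8 differences, 6 transitions and 2 transversions over 35 sites: P = 6/35 = 0.171429, Q = 2/35 = 0.057143.
d = −0.5·ln(0.599999) − 0.25·ln(0.885714) = −0.5·(-0.510827) − 0.25·(-0.121361) = 0.2858.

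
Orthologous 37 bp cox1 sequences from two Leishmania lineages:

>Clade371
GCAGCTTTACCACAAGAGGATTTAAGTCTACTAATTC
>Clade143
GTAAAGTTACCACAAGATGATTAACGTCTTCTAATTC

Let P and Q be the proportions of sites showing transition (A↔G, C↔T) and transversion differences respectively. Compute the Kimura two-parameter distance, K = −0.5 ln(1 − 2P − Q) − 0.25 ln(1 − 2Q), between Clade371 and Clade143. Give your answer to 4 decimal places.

0.2556

Mismatches occur at site 2 (C→T, transition), site 4 (G→A, transition), site 5 (C→A, transversion), site 6 (T→G, transversion), site 18 (G→T, transversion), site 23 (T→A, transversion), site 25 (A→C, transversion), site 30 (A→T, transversion).
Of the 8 differences, 2 transitions and 6 transversions over 37 sites: P = 2/37 = 0.054054, Q = 6/37 = 0.162162.
d = −0.5·ln(0.729730) − 0.25·ln(0.675676) = −0.5·(-0.315081) − 0.25·(-0.392042) = 0.2556.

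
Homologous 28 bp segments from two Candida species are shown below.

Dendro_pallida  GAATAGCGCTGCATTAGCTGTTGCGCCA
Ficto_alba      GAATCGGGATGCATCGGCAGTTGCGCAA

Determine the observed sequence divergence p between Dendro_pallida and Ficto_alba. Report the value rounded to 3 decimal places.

Mismatches occur at site 5 (A↔C), site 7 (C↔G), site 9 (C↔A), site 15 (T↔C), site 16 (A↔G), site 19 (T↔A), site 27 (C↔A).
There are 7 differences over 28 sites, so p = 7/28 = 0.250.

0.250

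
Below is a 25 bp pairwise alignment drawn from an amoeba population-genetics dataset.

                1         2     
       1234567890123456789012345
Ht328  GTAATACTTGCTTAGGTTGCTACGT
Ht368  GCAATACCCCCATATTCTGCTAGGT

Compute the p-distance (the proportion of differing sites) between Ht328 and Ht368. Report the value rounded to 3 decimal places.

0.360

Mismatches occur at site 2 (T→C), site 8 (T→C), site 9 (T→C), site 10 (G→C), site 12 (T→A), site 15 (G→T), site 16 (G→T), site 17 (T→C), site 23 (C→G).
There are 9 differences over 25 sites, so p = 9/25 = 0.360.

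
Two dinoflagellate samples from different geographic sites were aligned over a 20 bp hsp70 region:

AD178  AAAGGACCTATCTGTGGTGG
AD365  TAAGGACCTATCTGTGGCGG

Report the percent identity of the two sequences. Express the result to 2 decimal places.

90.00%

The sequences differ at positions 1 (A/T), 18 (T/C).
18 of the 20 sites match, so the percent identity is 18/20 × 100 = 90.00%.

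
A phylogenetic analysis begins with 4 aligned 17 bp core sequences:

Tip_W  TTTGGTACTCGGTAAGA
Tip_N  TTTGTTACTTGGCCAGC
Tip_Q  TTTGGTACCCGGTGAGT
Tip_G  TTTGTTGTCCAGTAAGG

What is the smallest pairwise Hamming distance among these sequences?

3

Pairwise Hamming distances:
  Tip_W vs Tip_N: 5
  Tip_W vs Tip_Q: 3
  Tip_W vs Tip_G: 6
  Tip_N vs Tip_Q: 6
  Tip_N vs Tip_G: 8
  Tip_Q vs Tip_G: 6
The smallest is 3, between Tip_W and Tip_Q.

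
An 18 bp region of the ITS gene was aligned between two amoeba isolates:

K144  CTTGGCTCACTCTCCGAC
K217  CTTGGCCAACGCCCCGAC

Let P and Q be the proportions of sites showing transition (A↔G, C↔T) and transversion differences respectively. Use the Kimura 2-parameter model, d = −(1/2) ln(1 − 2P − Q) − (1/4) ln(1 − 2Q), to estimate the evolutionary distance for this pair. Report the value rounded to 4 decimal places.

Differing sites — 7:T/C (Ti); 8:C/A (Tv); 11:T/G (Tv); 13:T/C (Ti).
Of the 4 differences, 2 transitions and 2 transversions over 18 sites: P = 2/18 = 0.111111, Q = 2/18 = 0.111111.
d = −0.5·ln(0.666667) − 0.25·ln(0.777778) = −0.5·(-0.405465) − 0.25·(-0.251314) = 0.2656.

0.2656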